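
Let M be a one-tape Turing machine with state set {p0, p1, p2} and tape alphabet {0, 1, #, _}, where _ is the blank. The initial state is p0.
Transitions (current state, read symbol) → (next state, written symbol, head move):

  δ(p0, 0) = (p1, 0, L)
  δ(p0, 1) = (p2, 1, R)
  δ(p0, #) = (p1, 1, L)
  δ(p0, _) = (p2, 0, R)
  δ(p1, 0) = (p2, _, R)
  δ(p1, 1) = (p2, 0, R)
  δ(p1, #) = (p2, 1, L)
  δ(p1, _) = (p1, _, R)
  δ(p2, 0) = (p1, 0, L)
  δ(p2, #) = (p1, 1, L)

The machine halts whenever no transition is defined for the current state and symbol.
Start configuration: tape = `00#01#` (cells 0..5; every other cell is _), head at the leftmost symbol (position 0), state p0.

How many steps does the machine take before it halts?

14

p0 | _[0]0#01#   read 0 → write 0, move L, go to p1
p1 | [_]00#01#   read _ → write _, move R, go to p1
p1 | _[0]0#01#   read 0 → write _, move R, go to p2
p2 | __[0]#01#   read 0 → write 0, move L, go to p1
p1 | _[_]0#01#   read _ → write _, move R, go to p1
p1 | __[0]#01#   read 0 → write _, move R, go to p2
p2 | ___[#]01#   read # → write 1, move L, go to p1
p1 | __[_]101#   read _ → write _, move R, go to p1
p1 | ___[1]01#   read 1 → write 0, move R, go to p2
p2 | ___0[0]1#   read 0 → write 0, move L, go to p1
p1 | ___[0]01#   read 0 → write _, move R, go to p2
p2 | ____[0]1#   read 0 → write 0, move L, go to p1
p1 | ___[_]01#   read _ → write _, move R, go to p1
p1 | ____[0]1#   read 0 → write _, move R, go to p2
p2 | _____[1]#
M halts after 14 transitions.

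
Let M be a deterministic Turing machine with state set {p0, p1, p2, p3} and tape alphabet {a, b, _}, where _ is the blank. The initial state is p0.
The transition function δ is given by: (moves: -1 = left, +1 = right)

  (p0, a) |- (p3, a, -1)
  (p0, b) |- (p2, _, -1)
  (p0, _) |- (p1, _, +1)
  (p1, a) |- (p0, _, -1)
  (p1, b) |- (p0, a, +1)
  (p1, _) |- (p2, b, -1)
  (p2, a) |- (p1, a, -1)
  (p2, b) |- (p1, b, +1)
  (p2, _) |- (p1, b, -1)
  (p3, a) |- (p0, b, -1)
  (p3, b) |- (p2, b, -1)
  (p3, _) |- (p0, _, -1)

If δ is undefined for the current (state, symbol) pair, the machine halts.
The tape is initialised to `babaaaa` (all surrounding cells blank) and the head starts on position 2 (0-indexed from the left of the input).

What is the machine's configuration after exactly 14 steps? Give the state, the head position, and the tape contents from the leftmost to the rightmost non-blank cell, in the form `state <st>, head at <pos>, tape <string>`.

p0 | _ba[b]aaaa   read b → write _, move -1, go to p2
p2 | _b[a]_aaaa   read a → write a, move -1, go to p1
p1 | _[b]a_aaaa   read b → write a, move +1, go to p0
p0 | _a[a]_aaaa   read a → write a, move -1, go to p3
p3 | _[a]a_aaaa   read a → write b, move -1, go to p0
p0 | [_]ba_aaaa   read _ → write _, move +1, go to p1
p1 | _[b]a_aaaa   read b → write a, move +1, go to p0
p0 | _a[a]_aaaa   read a → write a, move -1, go to p3
p3 | _[a]a_aaaa   read a → write b, move -1, go to p0
p0 | [_]ba_aaaa   read _ → write _, move +1, go to p1
p1 | _[b]a_aaaa   read b → write a, move +1, go to p0
p0 | _a[a]_aaaa   read a → write a, move -1, go to p3
p3 | _[a]a_aaaa   read a → write b, move -1, go to p0
p0 | [_]ba_aaaa   read _ → write _, move +1, go to p1
p1 | _[b]a_aaaa
After 14 steps: state p1, head at 0, tape ba_aaaa.

state p1, head at 0, tape ba_aaaa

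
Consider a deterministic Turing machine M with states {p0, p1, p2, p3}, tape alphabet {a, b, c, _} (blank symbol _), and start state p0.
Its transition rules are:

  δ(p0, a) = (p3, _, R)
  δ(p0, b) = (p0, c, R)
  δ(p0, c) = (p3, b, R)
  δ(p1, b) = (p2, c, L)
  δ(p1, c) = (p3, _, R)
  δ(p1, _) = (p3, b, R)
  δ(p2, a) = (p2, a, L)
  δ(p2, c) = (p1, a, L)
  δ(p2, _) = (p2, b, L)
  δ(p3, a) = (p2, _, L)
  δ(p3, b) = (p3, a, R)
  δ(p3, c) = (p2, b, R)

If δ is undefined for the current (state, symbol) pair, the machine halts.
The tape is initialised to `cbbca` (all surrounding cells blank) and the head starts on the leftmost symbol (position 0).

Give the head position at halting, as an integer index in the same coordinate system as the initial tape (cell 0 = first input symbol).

state=p0 head=0 tape=[c]bbca   (p0,c)→(p3,b,R)
state=p3 head=1 tape=b[b]bca   (p3,b)→(p3,a,R)
state=p3 head=2 tape=ba[b]ca   (p3,b)→(p3,a,R)
state=p3 head=3 tape=baa[c]a   (p3,c)→(p2,b,R)
state=p2 head=4 tape=baab[a]   (p2,a)→(p2,a,L)
state=p2 head=3 tape=baa[b]a
At halt the head is at cell 3.

3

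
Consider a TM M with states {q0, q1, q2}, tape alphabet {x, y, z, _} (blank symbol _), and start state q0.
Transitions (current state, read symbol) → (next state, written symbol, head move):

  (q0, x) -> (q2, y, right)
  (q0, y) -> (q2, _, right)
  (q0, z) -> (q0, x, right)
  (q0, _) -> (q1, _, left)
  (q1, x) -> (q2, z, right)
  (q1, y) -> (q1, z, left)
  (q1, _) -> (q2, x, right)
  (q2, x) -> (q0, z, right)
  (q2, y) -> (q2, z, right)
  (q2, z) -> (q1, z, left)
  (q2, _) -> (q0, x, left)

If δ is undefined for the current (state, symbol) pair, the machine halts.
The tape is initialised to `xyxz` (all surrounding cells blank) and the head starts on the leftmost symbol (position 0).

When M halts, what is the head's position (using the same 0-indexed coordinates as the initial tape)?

5

q0 | [x]yxz___   read x → write y, move right, go to q2
q2 | y[y]xz___   read y → write z, move right, go to q2
q2 | yz[x]z___   read x → write z, move right, go to q0
q0 | yzz[z]___   read z → write x, move right, go to q0
q0 | yzzx[_]__   read _ → write _, move left, go to q1
q1 | yzz[x]___   read x → write z, move right, go to q2
q2 | yzzz[_]__   read _ → write x, move left, go to q0
q0 | yzz[z]x__   read z → write x, move right, go to q0
q0 | yzzx[x]__   read x → write y, move right, go to q2
q2 | yzzxy[_]_   read _ → write x, move left, go to q0
q0 | yzzx[y]x_   read y → write _, move right, go to q2
q2 | yzzx_[x]_   read x → write z, move right, go to q0
q0 | yzzx_z[_]   read _ → write _, move left, go to q1
q1 | yzzx_[z]_
At halt the head is at cell 5.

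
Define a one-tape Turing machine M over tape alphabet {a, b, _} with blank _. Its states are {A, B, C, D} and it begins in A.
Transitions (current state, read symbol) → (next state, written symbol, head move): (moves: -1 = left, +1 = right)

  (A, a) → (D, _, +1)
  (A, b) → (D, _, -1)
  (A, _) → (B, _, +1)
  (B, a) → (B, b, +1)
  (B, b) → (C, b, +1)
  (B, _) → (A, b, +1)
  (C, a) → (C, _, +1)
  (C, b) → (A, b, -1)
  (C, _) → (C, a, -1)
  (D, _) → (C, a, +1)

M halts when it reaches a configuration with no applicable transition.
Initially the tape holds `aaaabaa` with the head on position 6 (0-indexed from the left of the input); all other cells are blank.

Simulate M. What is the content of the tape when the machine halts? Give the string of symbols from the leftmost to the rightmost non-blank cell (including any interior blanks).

aaa_baaaaaa

state=A head=6 tape=aaaaba[a]____   (A,a)→(D,_,+1)
state=D head=7 tape=aaaaba_[_]___   (D,_)→(C,a,+1)
state=C head=8 tape=aaaaba_a[_]__   (C,_)→(C,a,-1)
state=C head=7 tape=aaaaba_[a]a__   (C,a)→(C,_,+1)
state=C head=8 tape=aaaaba__[a]__   (C,a)→(C,_,+1)
state=C head=9 tape=aaaaba___[_]_   (C,_)→(C,a,-1)
state=C head=8 tape=aaaaba__[_]a_   (C,_)→(C,a,-1)
state=C head=7 tape=aaaaba_[_]aa_   (C,_)→(C,a,-1)
state=C head=6 tape=aaaaba[_]aaa_   (C,_)→(C,a,-1)
state=C head=5 tape=aaaab[a]aaaa_   (C,a)→(C,_,+1)
state=C head=6 tape=aaaab_[a]aaa_   (C,a)→(C,_,+1)
state=C head=7 tape=aaaab__[a]aa_   (C,a)→(C,_,+1)
state=C head=8 tape=aaaab___[a]a_   (C,a)→(C,_,+1)
state=C head=9 tape=aaaab____[a]_   (C,a)→(C,_,+1)
state=C head=10 tape=aaaab_____[_]   (C,_)→(C,a,-1)
state=C head=9 tape=aaaab____[_]a   (C,_)→(C,a,-1)
state=C head=8 tape=aaaab___[_]aa   (C,_)→(C,a,-1)
state=C head=7 tape=aaaab__[_]aaa   (C,_)→(C,a,-1)
state=C head=6 tape=aaaab_[_]aaaa   (C,_)→(C,a,-1)
state=C head=5 tape=aaaab[_]aaaaa   (C,_)→(C,a,-1)
state=C head=4 tape=aaaa[b]aaaaaa   (C,b)→(A,b,-1)
state=A head=3 tape=aaa[a]baaaaaa   (A,a)→(D,_,+1)
state=D head=4 tape=aaa_[b]aaaaaa
The non-blank tape span at halt is aaa_baaaaaa.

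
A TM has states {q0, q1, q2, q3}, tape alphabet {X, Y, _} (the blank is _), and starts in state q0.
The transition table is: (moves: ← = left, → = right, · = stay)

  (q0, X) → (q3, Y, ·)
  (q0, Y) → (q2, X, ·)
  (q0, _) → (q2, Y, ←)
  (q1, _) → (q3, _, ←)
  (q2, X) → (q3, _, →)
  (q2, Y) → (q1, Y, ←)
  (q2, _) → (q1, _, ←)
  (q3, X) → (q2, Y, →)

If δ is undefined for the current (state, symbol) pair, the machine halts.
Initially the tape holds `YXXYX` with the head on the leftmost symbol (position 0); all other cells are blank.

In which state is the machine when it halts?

state=q0 head=0 tape=[Y]XXYX   (q0,Y)→(q2,X,·)
state=q2 head=0 tape=[X]XXYX   (q2,X)→(q3,_,→)
state=q3 head=1 tape=_[X]XYX   (q3,X)→(q2,Y,→)
state=q2 head=2 tape=_Y[X]YX   (q2,X)→(q3,_,→)
state=q3 head=3 tape=_Y_[Y]X
No transition is defined for (q3, Y); M halts in state q3.

q3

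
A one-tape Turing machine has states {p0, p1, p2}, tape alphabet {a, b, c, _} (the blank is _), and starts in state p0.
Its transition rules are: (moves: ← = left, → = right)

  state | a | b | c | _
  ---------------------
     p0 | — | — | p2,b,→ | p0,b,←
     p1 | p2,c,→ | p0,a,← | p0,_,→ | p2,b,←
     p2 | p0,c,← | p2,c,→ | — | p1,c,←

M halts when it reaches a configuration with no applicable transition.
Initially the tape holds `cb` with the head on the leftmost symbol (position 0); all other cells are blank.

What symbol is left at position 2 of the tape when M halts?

a

p0 | [c]b__   read c → write b, move →, go to p2
p2 | b[b]__   read b → write c, move →, go to p2
p2 | bc[_]_   read _ → write c, move ←, go to p1
p1 | b[c]c_   read c → write _, move →, go to p0
p0 | b_[c]_   read c → write b, move →, go to p2
p2 | b_b[_]   read _ → write c, move ←, go to p1
p1 | b_[b]c   read b → write a, move ←, go to p0
p0 | b[_]ac   read _ → write b, move ←, go to p0
p0 | [b]bac
Cell 2 holds a when M halts.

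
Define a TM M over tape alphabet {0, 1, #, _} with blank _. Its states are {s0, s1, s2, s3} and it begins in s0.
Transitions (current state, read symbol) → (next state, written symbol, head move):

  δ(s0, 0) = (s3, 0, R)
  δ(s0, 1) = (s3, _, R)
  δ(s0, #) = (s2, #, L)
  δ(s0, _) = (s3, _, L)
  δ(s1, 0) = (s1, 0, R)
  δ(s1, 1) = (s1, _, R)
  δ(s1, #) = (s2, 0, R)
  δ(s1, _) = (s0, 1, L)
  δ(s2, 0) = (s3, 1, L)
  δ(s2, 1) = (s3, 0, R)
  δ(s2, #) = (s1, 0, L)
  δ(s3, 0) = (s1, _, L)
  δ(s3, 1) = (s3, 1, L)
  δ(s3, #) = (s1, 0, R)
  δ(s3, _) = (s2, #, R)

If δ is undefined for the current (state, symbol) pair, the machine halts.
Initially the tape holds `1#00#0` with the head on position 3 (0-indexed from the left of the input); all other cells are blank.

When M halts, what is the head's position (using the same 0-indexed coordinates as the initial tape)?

2

s0 | 1#0[0]#0_   read 0 → write 0, move R, go to s3
s3 | 1#00[#]0_   read # → write 0, move R, go to s1
s1 | 1#000[0]_   read 0 → write 0, move R, go to s1
s1 | 1#0000[_]   read _ → write 1, move L, go to s0
s0 | 1#000[0]1   read 0 → write 0, move R, go to s3
s3 | 1#0000[1]   read 1 → write 1, move L, go to s3
s3 | 1#000[0]1   read 0 → write _, move L, go to s1
s1 | 1#00[0]_1   read 0 → write 0, move R, go to s1
s1 | 1#000[_]1   read _ → write 1, move L, go to s0
s0 | 1#00[0]11   read 0 → write 0, move R, go to s3
s3 | 1#000[1]1   read 1 → write 1, move L, go to s3
s3 | 1#00[0]11   read 0 → write _, move L, go to s1
s1 | 1#0[0]_11   read 0 → write 0, move R, go to s1
s1 | 1#00[_]11   read _ → write 1, move L, go to s0
s0 | 1#0[0]111   read 0 → write 0, move R, go to s3
s3 | 1#00[1]11   read 1 → write 1, move L, go to s3
s3 | 1#0[0]111   read 0 → write _, move L, go to s1
s1 | 1#[0]_111   read 0 → write 0, move R, go to s1
s1 | 1#0[_]111   read _ → write 1, move L, go to s0
s0 | 1#[0]1111   read 0 → write 0, move R, go to s3
s3 | 1#0[1]111   read 1 → write 1, move L, go to s3
s3 | 1#[0]1111   read 0 → write _, move L, go to s1
s1 | 1[#]_1111   read # → write 0, move R, go to s2
s2 | 10[_]1111
At halt the head is at cell 2.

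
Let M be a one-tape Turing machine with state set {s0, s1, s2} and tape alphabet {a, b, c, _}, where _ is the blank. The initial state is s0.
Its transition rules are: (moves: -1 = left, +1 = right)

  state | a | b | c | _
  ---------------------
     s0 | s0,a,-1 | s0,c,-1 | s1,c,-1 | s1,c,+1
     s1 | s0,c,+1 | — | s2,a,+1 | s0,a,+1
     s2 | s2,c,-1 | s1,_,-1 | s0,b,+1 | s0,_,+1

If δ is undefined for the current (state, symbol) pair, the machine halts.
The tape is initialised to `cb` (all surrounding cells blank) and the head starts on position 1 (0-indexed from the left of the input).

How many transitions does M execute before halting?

9

state=s0 head=1 tape=_c[b]   (s0,b)→(s0,c,-1)
state=s0 head=0 tape=_[c]c   (s0,c)→(s1,c,-1)
state=s1 head=-1 tape=[_]cc   (s1,_)→(s0,a,+1)
state=s0 head=0 tape=a[c]c   (s0,c)→(s1,c,-1)
state=s1 head=-1 tape=[a]cc   (s1,a)→(s0,c,+1)
state=s0 head=0 tape=c[c]c   (s0,c)→(s1,c,-1)
state=s1 head=-1 tape=[c]cc   (s1,c)→(s2,a,+1)
state=s2 head=0 tape=a[c]c   (s2,c)→(s0,b,+1)
state=s0 head=1 tape=ab[c]   (s0,c)→(s1,c,-1)
state=s1 head=0 tape=a[b]c
M halts after 9 transitions.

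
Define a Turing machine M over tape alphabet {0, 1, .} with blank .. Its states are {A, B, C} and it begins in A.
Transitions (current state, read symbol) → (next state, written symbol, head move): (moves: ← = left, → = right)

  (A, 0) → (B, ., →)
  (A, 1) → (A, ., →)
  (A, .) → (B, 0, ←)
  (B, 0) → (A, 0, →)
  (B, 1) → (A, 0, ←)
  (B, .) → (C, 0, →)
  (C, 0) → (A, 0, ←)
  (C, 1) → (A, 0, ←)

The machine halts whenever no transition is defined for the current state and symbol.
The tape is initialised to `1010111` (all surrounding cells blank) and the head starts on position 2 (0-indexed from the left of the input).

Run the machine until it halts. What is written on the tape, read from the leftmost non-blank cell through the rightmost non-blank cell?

10.0.0.0.0

A | 10[1]0111....   read 1 → write ., move →, go to A
A | 10.[0]111....   read 0 → write ., move →, go to B
B | 10..[1]11....   read 1 → write 0, move ←, go to A
A | 10.[.]011....   read . → write 0, move ←, go to B
B | 10[.]0011....   read . → write 0, move →, go to C
C | 100[0]011....   read 0 → write 0, move ←, go to A
A | 10[0]0011....   read 0 → write ., move →, go to B
B | 10.[0]011....   read 0 → write 0, move →, go to A
A | 10.0[0]11....   read 0 → write ., move →, go to B
B | 10.0.[1]1....   read 1 → write 0, move ←, go to A
A | 10.0[.]01....   read . → write 0, move ←, go to B
B | 10.[0]001....   read 0 → write 0, move →, go to A
A | 10.0[0]01....   read 0 → write ., move →, go to B
B | 10.0.[0]1....   read 0 → write 0, move →, go to A
A | 10.0.0[1]....   read 1 → write ., move →, go to A
A | 10.0.0.[.]...   read . → write 0, move ←, go to B
B | 10.0.0[.]0...   read . → write 0, move →, go to C
C | 10.0.00[0]...   read 0 → write 0, move ←, go to A
A | 10.0.0[0]0...   read 0 → write ., move →, go to B
B | 10.0.0.[0]...   read 0 → write 0, move →, go to A
A | 10.0.0.0[.]..   read . → write 0, move ←, go to B
B | 10.0.0.[0]0..   read 0 → write 0, move →, go to A
A | 10.0.0.0[0]..   read 0 → write ., move →, go to B
B | 10.0.0.0.[.].   read . → write 0, move →, go to C
C | 10.0.0.0.0[.]
The non-blank tape span at halt is 10.0.0.0.0.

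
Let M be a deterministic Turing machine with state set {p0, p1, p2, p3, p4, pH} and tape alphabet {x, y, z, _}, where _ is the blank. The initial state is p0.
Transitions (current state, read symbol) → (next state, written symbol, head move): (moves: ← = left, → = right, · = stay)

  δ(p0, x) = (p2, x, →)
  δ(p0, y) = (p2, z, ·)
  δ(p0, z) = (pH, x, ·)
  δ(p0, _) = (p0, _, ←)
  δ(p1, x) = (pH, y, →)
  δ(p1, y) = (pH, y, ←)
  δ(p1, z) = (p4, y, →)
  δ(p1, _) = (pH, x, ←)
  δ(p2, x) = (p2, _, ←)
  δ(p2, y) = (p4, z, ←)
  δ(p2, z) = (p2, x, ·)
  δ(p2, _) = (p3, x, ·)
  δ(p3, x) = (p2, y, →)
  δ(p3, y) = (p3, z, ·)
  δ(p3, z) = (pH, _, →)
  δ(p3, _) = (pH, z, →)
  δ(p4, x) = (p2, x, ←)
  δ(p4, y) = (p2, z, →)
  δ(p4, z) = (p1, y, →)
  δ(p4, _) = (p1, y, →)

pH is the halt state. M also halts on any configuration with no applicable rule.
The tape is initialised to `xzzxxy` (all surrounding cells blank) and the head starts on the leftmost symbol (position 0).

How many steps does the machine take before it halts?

23

p0 | __[x]zzxxy   read x → write x, move →, go to p2
p2 | __x[z]zxxy   read z → write x, move ·, go to p2
p2 | __x[x]zxxy   read x → write _, move ←, go to p2
p2 | __[x]_zxxy   read x → write _, move ←, go to p2
p2 | _[_]__zxxy   read _ → write x, move ·, go to p3
p3 | _[x]__zxxy   read x → write y, move →, go to p2
p2 | _y[_]_zxxy   read _ → write x, move ·, go to p3
p3 | _y[x]_zxxy   read x → write y, move →, go to p2
p2 | _yy[_]zxxy   read _ → write x, move ·, go to p3
p3 | _yy[x]zxxy   read x → write y, move →, go to p2
p2 | _yyy[z]xxy   read z → write x, move ·, go to p2
p2 | _yyy[x]xxy   read x → write _, move ←, go to p2
p2 | _yy[y]_xxy   read y → write z, move ←, go to p4
p4 | _y[y]z_xxy   read y → write z, move →, go to p2
p2 | _yz[z]_xxy   read z → write x, move ·, go to p2
p2 | _yz[x]_xxy   read x → write _, move ←, go to p2
p2 | _y[z]__xxy   read z → write x, move ·, go to p2
p2 | _y[x]__xxy   read x → write _, move ←, go to p2
p2 | _[y]___xxy   read y → write z, move ←, go to p4
p4 | [_]z___xxy   read _ → write y, move →, go to p1
p1 | y[z]___xxy   read z → write y, move →, go to p4
p4 | yy[_]__xxy   read _ → write y, move →, go to p1
p1 | yyy[_]_xxy   read _ → write x, move ←, go to pH
pH | yy[y]x_xxy
M halts after 23 transitions.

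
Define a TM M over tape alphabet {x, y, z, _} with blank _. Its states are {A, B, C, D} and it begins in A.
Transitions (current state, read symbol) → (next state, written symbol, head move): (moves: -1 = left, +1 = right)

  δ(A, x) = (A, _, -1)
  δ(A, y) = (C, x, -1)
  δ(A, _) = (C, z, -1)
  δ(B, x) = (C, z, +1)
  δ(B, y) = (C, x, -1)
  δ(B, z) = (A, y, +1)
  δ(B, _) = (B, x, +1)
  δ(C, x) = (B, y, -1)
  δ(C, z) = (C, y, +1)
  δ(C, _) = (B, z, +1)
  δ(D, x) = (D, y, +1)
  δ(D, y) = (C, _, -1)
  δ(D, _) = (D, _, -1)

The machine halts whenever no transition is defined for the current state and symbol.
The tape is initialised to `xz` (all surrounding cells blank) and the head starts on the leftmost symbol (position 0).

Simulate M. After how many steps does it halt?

state=A head=0 tape=__[x]z   (A,x)→(A,_,-1)
state=A head=-1 tape=_[_]_z   (A,_)→(C,z,-1)
state=C head=-2 tape=[_]z_z   (C,_)→(B,z,+1)
state=B head=-1 tape=z[z]_z   (B,z)→(A,y,+1)
state=A head=0 tape=zy[_]z   (A,_)→(C,z,-1)
state=C head=-1 tape=z[y]zz
M halts after 5 transitions.

5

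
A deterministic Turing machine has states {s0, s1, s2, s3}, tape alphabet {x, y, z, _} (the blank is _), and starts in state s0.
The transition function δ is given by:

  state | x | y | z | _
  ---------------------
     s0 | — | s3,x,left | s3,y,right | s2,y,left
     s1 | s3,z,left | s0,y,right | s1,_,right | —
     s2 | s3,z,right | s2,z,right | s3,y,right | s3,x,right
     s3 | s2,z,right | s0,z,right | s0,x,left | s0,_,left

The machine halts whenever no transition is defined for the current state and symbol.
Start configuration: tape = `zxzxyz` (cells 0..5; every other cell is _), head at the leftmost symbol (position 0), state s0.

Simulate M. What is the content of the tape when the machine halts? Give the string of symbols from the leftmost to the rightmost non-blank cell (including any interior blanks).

yzzxxx

state=s0 head=0 tape=[z]xzxyz_   (s0,z)→(s3,y,right)
state=s3 head=1 tape=y[x]zxyz_   (s3,x)→(s2,z,right)
state=s2 head=2 tape=yz[z]xyz_   (s2,z)→(s3,y,right)
state=s3 head=3 tape=yzy[x]yz_   (s3,x)→(s2,z,right)
state=s2 head=4 tape=yzyz[y]z_   (s2,y)→(s2,z,right)
state=s2 head=5 tape=yzyzz[z]_   (s2,z)→(s3,y,right)
state=s3 head=6 tape=yzyzzy[_]   (s3,_)→(s0,_,left)
state=s0 head=5 tape=yzyzz[y]_   (s0,y)→(s3,x,left)
state=s3 head=4 tape=yzyz[z]x_   (s3,z)→(s0,x,left)
state=s0 head=3 tape=yzy[z]xx_   (s0,z)→(s3,y,right)
state=s3 head=4 tape=yzyy[x]x_   (s3,x)→(s2,z,right)
state=s2 head=5 tape=yzyyz[x]_   (s2,x)→(s3,z,right)
state=s3 head=6 tape=yzyyzz[_]   (s3,_)→(s0,_,left)
state=s0 head=5 tape=yzyyz[z]_   (s0,z)→(s3,y,right)
state=s3 head=6 tape=yzyyzy[_]   (s3,_)→(s0,_,left)
state=s0 head=5 tape=yzyyz[y]_   (s0,y)→(s3,x,left)
state=s3 head=4 tape=yzyy[z]x_   (s3,z)→(s0,x,left)
state=s0 head=3 tape=yzy[y]xx_   (s0,y)→(s3,x,left)
state=s3 head=2 tape=yz[y]xxx_   (s3,y)→(s0,z,right)
state=s0 head=3 tape=yzz[x]xx_
The non-blank tape span at halt is yzzxxx.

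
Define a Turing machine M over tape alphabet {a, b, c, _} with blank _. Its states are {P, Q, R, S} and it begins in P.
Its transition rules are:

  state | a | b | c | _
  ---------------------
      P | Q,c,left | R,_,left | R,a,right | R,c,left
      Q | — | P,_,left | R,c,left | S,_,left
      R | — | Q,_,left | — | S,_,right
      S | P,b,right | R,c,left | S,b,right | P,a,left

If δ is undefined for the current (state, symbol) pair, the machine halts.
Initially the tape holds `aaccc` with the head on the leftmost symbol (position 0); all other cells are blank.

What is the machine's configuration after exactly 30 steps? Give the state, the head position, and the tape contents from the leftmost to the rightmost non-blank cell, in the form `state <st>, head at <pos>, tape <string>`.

P | _______[a]accc   read a → write c, move left, go to Q
Q | ______[_]caccc   read _ → write _, move left, go to S
S | _____[_]_caccc   read _ → write a, move left, go to P
P | ____[_]a_caccc   read _ → write c, move left, go to R
R | ___[_]ca_caccc   read _ → write _, move right, go to S
S | ____[c]a_caccc   read c → write b, move right, go to S
S | ____b[a]_caccc   read a → write b, move right, go to P
P | ____bb[_]caccc   read _ → write c, move left, go to R
R | ____b[b]ccaccc   read b → write _, move left, go to Q
Q | ____[b]_ccaccc   read b → write _, move left, go to P
P | ___[_]__ccaccc   read _ → write c, move left, go to R
R | __[_]c__ccaccc   read _ → write _, move right, go to S
S | ___[c]__ccaccc   read c → write b, move right, go to S
S | ___b[_]_ccaccc   read _ → write a, move left, go to P
P | ___[b]a_ccaccc   read b → write _, move left, go to R
R | __[_]_a_ccaccc   read _ → write _, move right, go to S
S | ___[_]a_ccaccc   read _ → write a, move left, go to P
P | __[_]aa_ccaccc   read _ → write c, move left, go to R
R | _[_]caa_ccaccc   read _ → write _, move right, go to S
S | __[c]aa_ccaccc   read c → write b, move right, go to S
S | __b[a]a_ccaccc   read a → write b, move right, go to P
P | __bb[a]_ccaccc   read a → write c, move left, go to Q
Q | __b[b]c_ccaccc   read b → write _, move left, go to P
P | __[b]_c_ccaccc   read b → write _, move left, go to R
R | _[_]__c_ccaccc   read _ → write _, move right, go to S
S | __[_]_c_ccaccc   read _ → write a, move left, go to P
P | _[_]a_c_ccaccc   read _ → write c, move left, go to R
R | [_]ca_c_ccaccc   read _ → write _, move right, go to S
S | _[c]a_c_ccaccc   read c → write b, move right, go to S
S | _b[a]_c_ccaccc   read a → write b, move right, go to P
P | _bb[_]c_ccaccc
After 30 steps: state P, head at -4, tape bb_c_ccaccc.

state P, head at -4, tape bb_c_ccaccc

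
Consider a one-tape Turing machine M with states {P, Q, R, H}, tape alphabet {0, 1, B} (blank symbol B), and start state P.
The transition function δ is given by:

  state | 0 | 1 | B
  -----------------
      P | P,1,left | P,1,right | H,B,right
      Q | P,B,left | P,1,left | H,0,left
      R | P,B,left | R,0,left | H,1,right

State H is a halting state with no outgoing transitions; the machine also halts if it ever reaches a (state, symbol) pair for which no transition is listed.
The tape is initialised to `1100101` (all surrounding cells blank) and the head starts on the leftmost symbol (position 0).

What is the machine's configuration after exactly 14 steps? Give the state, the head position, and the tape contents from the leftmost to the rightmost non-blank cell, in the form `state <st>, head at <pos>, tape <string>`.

state H, head at 8, tape 1111111

P | [1]100101BB   read 1 → write 1, move right, go to P
P | 1[1]00101BB   read 1 → write 1, move right, go to P
P | 11[0]0101BB   read 0 → write 1, move left, go to P
P | 1[1]10101BB   read 1 → write 1, move right, go to P
P | 11[1]0101BB   read 1 → write 1, move right, go to P
P | 111[0]101BB   read 0 → write 1, move left, go to P
P | 11[1]1101BB   read 1 → write 1, move right, go to P
P | 111[1]101BB   read 1 → write 1, move right, go to P
P | 1111[1]01BB   read 1 → write 1, move right, go to P
P | 11111[0]1BB   read 0 → write 1, move left, go to P
P | 1111[1]11BB   read 1 → write 1, move right, go to P
P | 11111[1]1BB   read 1 → write 1, move right, go to P
P | 111111[1]BB   read 1 → write 1, move right, go to P
P | 1111111[B]B   read B → write B, move right, go to H
H | 1111111B[B]
After 14 steps: state H, head at 8, tape 1111111.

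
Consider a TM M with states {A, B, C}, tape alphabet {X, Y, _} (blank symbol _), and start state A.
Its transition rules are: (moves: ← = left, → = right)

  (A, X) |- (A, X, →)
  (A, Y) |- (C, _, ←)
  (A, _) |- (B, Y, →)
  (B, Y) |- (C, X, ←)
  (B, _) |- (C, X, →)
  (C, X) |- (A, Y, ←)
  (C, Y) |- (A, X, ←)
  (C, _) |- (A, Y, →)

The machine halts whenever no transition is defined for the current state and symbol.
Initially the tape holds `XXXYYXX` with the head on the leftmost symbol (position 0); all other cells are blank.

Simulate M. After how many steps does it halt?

15

A | __[X]XXYYXX   read X → write X, move →, go to A
A | __X[X]XYYXX   read X → write X, move →, go to A
A | __XX[X]YYXX   read X → write X, move →, go to A
A | __XXX[Y]YXX   read Y → write _, move ←, go to C
C | __XX[X]_YXX   read X → write Y, move ←, go to A
A | __X[X]Y_YXX   read X → write X, move →, go to A
A | __XX[Y]_YXX   read Y → write _, move ←, go to C
C | __X[X]__YXX   read X → write Y, move ←, go to A
A | __[X]Y__YXX   read X → write X, move →, go to A
A | __X[Y]__YXX   read Y → write _, move ←, go to C
C | __[X]___YXX   read X → write Y, move ←, go to A
A | _[_]Y___YXX   read _ → write Y, move →, go to B
B | _Y[Y]___YXX   read Y → write X, move ←, go to C
C | _[Y]X___YXX   read Y → write X, move ←, go to A
A | [_]XX___YXX   read _ → write Y, move →, go to B
B | Y[X]X___YXX
M halts after 15 transitions.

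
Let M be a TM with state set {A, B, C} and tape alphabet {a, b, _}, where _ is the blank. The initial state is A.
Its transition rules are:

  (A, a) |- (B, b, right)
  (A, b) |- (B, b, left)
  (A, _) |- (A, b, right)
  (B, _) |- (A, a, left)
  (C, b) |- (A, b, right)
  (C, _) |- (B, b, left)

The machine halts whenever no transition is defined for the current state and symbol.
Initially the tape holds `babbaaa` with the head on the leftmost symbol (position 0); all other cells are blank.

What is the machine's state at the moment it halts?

B

A | __[b]abbaaa   read b → write b, move left, go to B
B | _[_]babbaaa   read _ → write a, move left, go to A
A | [_]ababbaaa   read _ → write b, move right, go to A
A | b[a]babbaaa   read a → write b, move right, go to B
B | bb[b]abbaaa
No transition is defined for (B, b); M halts in state B.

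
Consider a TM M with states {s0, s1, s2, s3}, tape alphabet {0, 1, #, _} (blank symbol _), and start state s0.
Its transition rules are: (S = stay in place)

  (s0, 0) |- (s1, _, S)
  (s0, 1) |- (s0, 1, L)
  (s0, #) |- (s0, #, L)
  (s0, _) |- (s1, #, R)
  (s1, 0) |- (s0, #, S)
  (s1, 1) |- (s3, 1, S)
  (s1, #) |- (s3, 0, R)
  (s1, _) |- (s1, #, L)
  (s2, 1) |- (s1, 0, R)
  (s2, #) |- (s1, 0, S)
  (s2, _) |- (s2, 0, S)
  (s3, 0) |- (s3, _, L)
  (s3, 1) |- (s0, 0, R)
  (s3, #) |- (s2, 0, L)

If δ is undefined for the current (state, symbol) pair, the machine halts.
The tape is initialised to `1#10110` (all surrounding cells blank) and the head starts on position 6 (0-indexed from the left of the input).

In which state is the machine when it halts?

state=s0 head=6 tape=_1#1011[0]   (s0,0)→(s1,_,S)
state=s1 head=6 tape=_1#1011[_]   (s1,_)→(s1,#,L)
state=s1 head=5 tape=_1#101[1]#   (s1,1)→(s3,1,S)
state=s3 head=5 tape=_1#101[1]#   (s3,1)→(s0,0,R)
state=s0 head=6 tape=_1#1010[#]   (s0,#)→(s0,#,L)
state=s0 head=5 tape=_1#101[0]#   (s0,0)→(s1,_,S)
state=s1 head=5 tape=_1#101[_]#   (s1,_)→(s1,#,L)
state=s1 head=4 tape=_1#10[1]##   (s1,1)→(s3,1,S)
state=s3 head=4 tape=_1#10[1]##   (s3,1)→(s0,0,R)
state=s0 head=5 tape=_1#100[#]#   (s0,#)→(s0,#,L)
state=s0 head=4 tape=_1#10[0]##   (s0,0)→(s1,_,S)
state=s1 head=4 tape=_1#10[_]##   (s1,_)→(s1,#,L)
state=s1 head=3 tape=_1#1[0]###   (s1,0)→(s0,#,S)
state=s0 head=3 tape=_1#1[#]###   (s0,#)→(s0,#,L)
state=s0 head=2 tape=_1#[1]####   (s0,1)→(s0,1,L)
state=s0 head=1 tape=_1[#]1####   (s0,#)→(s0,#,L)
state=s0 head=0 tape=_[1]#1####   (s0,1)→(s0,1,L)
state=s0 head=-1 tape=[_]1#1####   (s0,_)→(s1,#,R)
state=s1 head=0 tape=#[1]#1####   (s1,1)→(s3,1,S)
state=s3 head=0 tape=#[1]#1####   (s3,1)→(s0,0,R)
state=s0 head=1 tape=#0[#]1####   (s0,#)→(s0,#,L)
state=s0 head=0 tape=#[0]#1####   (s0,0)→(s1,_,S)
state=s1 head=0 tape=#[_]#1####   (s1,_)→(s1,#,L)
state=s1 head=-1 tape=[#]##1####   (s1,#)→(s3,0,R)
state=s3 head=0 tape=0[#]#1####   (s3,#)→(s2,0,L)
state=s2 head=-1 tape=[0]0#1####
No transition is defined for (s2, 0); M halts in state s2.

s2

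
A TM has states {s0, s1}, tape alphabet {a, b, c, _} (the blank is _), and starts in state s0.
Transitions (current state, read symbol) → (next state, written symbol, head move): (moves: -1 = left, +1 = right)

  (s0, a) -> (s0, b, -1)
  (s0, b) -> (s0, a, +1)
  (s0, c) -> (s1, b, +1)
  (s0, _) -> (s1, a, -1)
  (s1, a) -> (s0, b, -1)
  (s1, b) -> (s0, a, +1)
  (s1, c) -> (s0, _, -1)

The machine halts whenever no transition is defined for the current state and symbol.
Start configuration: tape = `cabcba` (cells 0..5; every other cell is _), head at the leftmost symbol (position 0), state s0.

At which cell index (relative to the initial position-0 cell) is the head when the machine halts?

-2

state=s0 head=0 tape=__[c]abcba_   (s0,c)→(s1,b,+1)
state=s1 head=1 tape=__b[a]bcba_   (s1,a)→(s0,b,-1)
state=s0 head=0 tape=__[b]bbcba_   (s0,b)→(s0,a,+1)
state=s0 head=1 tape=__a[b]bcba_   (s0,b)→(s0,a,+1)
state=s0 head=2 tape=__aa[b]cba_   (s0,b)→(s0,a,+1)
state=s0 head=3 tape=__aaa[c]ba_   (s0,c)→(s1,b,+1)
state=s1 head=4 tape=__aaab[b]a_   (s1,b)→(s0,a,+1)
state=s0 head=5 tape=__aaaba[a]_   (s0,a)→(s0,b,-1)
state=s0 head=4 tape=__aaab[a]b_   (s0,a)→(s0,b,-1)
state=s0 head=3 tape=__aaa[b]bb_   (s0,b)→(s0,a,+1)
state=s0 head=4 tape=__aaaa[b]b_   (s0,b)→(s0,a,+1)
state=s0 head=5 tape=__aaaaa[b]_   (s0,b)→(s0,a,+1)
state=s0 head=6 tape=__aaaaaa[_]   (s0,_)→(s1,a,-1)
state=s1 head=5 tape=__aaaaa[a]a   (s1,a)→(s0,b,-1)
state=s0 head=4 tape=__aaaa[a]ba   (s0,a)→(s0,b,-1)
state=s0 head=3 tape=__aaa[a]bba   (s0,a)→(s0,b,-1)
state=s0 head=2 tape=__aa[a]bbba   (s0,a)→(s0,b,-1)
state=s0 head=1 tape=__a[a]bbbba   (s0,a)→(s0,b,-1)
state=s0 head=0 tape=__[a]bbbbba   (s0,a)→(s0,b,-1)
state=s0 head=-1 tape=_[_]bbbbbba   (s0,_)→(s1,a,-1)
state=s1 head=-2 tape=[_]abbbbbba
At halt the head is at cell -2.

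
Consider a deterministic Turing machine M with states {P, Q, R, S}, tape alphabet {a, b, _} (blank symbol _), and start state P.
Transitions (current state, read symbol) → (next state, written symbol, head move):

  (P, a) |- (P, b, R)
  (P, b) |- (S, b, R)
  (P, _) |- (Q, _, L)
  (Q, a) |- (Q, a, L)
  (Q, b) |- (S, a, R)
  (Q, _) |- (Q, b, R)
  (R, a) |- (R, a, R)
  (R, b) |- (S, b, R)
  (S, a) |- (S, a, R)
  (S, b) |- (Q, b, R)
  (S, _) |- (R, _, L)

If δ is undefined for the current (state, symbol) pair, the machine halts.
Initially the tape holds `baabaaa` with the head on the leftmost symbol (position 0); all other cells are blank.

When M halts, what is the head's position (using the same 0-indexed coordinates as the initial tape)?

7

P | [b]aabaaa_   read b → write b, move R, go to S
S | b[a]abaaa_   read a → write a, move R, go to S
S | ba[a]baaa_   read a → write a, move R, go to S
S | baa[b]aaa_   read b → write b, move R, go to Q
Q | baab[a]aa_   read a → write a, move L, go to Q
Q | baa[b]aaa_   read b → write a, move R, go to S
S | baaa[a]aa_   read a → write a, move R, go to S
S | baaaa[a]a_   read a → write a, move R, go to S
S | baaaaa[a]_   read a → write a, move R, go to S
S | baaaaaa[_]   read _ → write _, move L, go to R
R | baaaaa[a]_   read a → write a, move R, go to R
R | baaaaaa[_]
At halt the head is at cell 7.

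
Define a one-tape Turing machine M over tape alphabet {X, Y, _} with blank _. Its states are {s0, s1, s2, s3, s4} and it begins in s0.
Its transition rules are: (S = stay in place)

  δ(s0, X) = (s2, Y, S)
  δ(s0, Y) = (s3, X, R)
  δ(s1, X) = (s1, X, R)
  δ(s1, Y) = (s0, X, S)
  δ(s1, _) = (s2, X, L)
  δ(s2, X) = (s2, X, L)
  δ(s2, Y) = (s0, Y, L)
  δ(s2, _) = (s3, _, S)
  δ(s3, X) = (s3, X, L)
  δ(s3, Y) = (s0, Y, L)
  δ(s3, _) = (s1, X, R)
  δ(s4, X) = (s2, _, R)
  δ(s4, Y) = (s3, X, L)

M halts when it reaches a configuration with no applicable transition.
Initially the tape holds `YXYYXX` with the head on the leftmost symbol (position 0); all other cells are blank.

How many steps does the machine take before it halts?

s0 | __[Y]XYYXX   read Y → write X, move R, go to s3
s3 | __X[X]YYXX   read X → write X, move L, go to s3
s3 | __[X]XYYXX   read X → write X, move L, go to s3
s3 | _[_]XXYYXX   read _ → write X, move R, go to s1
s1 | _X[X]XYYXX   read X → write X, move R, go to s1
s1 | _XX[X]YYXX   read X → write X, move R, go to s1
s1 | _XXX[Y]YXX   read Y → write X, move S, go to s0
s0 | _XXX[X]YXX   read X → write Y, move S, go to s2
s2 | _XXX[Y]YXX   read Y → write Y, move L, go to s0
s0 | _XX[X]YYXX   read X → write Y, move S, go to s2
s2 | _XX[Y]YYXX   read Y → write Y, move L, go to s0
s0 | _X[X]YYYXX   read X → write Y, move S, go to s2
s2 | _X[Y]YYYXX   read Y → write Y, move L, go to s0
s0 | _[X]YYYYXX   read X → write Y, move S, go to s2
s2 | _[Y]YYYYXX   read Y → write Y, move L, go to s0
s0 | [_]YYYYYXX
M halts after 15 transitions.

15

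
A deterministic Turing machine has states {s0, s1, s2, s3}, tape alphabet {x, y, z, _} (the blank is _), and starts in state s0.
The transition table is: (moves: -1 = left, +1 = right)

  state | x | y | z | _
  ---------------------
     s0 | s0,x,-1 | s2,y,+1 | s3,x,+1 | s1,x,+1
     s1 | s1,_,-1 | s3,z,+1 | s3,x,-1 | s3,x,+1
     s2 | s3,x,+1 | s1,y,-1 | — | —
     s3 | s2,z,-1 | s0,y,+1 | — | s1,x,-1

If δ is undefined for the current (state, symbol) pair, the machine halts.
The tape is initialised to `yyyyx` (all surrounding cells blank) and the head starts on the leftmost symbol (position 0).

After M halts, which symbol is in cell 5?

s0 | [y]yyyx_   read y → write y, move +1, go to s2
s2 | y[y]yyx_   read y → write y, move -1, go to s1
s1 | [y]yyyx_   read y → write z, move +1, go to s3
s3 | z[y]yyx_   read y → write y, move +1, go to s0
s0 | zy[y]yx_   read y → write y, move +1, go to s2
s2 | zyy[y]x_   read y → write y, move -1, go to s1
s1 | zy[y]yx_   read y → write z, move +1, go to s3
s3 | zyz[y]x_   read y → write y, move +1, go to s0
s0 | zyzy[x]_   read x → write x, move -1, go to s0
s0 | zyz[y]x_   read y → write y, move +1, go to s2
s2 | zyzy[x]_   read x → write x, move +1, go to s3
s3 | zyzyx[_]   read _ → write x, move -1, go to s1
s1 | zyzy[x]x   read x → write _, move -1, go to s1
s1 | zyz[y]_x   read y → write z, move +1, go to s3
s3 | zyzz[_]x   read _ → write x, move -1, go to s1
s1 | zyz[z]xx   read z → write x, move -1, go to s3
s3 | zy[z]xxx
Cell 5 holds x when M halts.

x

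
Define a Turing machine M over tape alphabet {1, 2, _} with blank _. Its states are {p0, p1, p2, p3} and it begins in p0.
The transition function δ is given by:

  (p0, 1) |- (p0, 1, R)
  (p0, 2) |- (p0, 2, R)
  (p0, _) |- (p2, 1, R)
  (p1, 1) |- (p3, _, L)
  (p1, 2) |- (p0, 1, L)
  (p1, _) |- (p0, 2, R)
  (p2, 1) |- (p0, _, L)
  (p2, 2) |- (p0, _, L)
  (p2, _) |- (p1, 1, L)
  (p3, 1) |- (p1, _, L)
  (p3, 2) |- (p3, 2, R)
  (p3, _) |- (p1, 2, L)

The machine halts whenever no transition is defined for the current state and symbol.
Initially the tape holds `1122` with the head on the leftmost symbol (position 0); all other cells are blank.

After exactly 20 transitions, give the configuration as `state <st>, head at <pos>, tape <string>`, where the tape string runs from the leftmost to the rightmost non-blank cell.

p0 | [1]122____   read 1 → write 1, move R, go to p0
p0 | 1[1]22____   read 1 → write 1, move R, go to p0
p0 | 11[2]2____   read 2 → write 2, move R, go to p0
p0 | 112[2]____   read 2 → write 2, move R, go to p0
p0 | 1122[_]___   read _ → write 1, move R, go to p2
p2 | 11221[_]__   read _ → write 1, move L, go to p1
p1 | 1122[1]1__   read 1 → write _, move L, go to p3
p3 | 112[2]_1__   read 2 → write 2, move R, go to p3
p3 | 1122[_]1__   read _ → write 2, move L, go to p1
p1 | 112[2]21__   read 2 → write 1, move L, go to p0
p0 | 11[2]121__   read 2 → write 2, move R, go to p0
p0 | 112[1]21__   read 1 → write 1, move R, go to p0
p0 | 1121[2]1__   read 2 → write 2, move R, go to p0
p0 | 11212[1]__   read 1 → write 1, move R, go to p0
p0 | 112121[_]_   read _ → write 1, move R, go to p2
p2 | 1121211[_]   read _ → write 1, move L, go to p1
p1 | 112121[1]1   read 1 → write _, move L, go to p3
p3 | 11212[1]_1   read 1 → write _, move L, go to p1
p1 | 1121[2]__1   read 2 → write 1, move L, go to p0
p0 | 112[1]1__1   read 1 → write 1, move R, go to p0
p0 | 1121[1]__1
After 20 steps: state p0, head at 4, tape 11211__1.

state p0, head at 4, tape 11211__1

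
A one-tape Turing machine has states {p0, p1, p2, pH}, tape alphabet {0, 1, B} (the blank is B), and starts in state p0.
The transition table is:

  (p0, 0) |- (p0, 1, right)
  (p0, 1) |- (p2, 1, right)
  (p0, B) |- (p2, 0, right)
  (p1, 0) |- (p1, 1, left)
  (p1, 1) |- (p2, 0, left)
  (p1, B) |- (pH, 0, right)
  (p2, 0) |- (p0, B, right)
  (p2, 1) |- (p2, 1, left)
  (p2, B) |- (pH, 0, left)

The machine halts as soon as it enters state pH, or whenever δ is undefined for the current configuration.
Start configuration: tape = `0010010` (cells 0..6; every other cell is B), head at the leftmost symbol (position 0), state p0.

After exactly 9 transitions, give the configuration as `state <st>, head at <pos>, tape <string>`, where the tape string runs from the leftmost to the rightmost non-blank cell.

state pH, head at 7, tape 111B11B00

state=p0 head=0 tape=[0]010010BB   (p0,0)→(p0,1,right)
state=p0 head=1 tape=1[0]10010BB   (p0,0)→(p0,1,right)
state=p0 head=2 tape=11[1]0010BB   (p0,1)→(p2,1,right)
state=p2 head=3 tape=111[0]010BB   (p2,0)→(p0,B,right)
state=p0 head=4 tape=111B[0]10BB   (p0,0)→(p0,1,right)
state=p0 head=5 tape=111B1[1]0BB   (p0,1)→(p2,1,right)
state=p2 head=6 tape=111B11[0]BB   (p2,0)→(p0,B,right)
state=p0 head=7 tape=111B11B[B]B   (p0,B)→(p2,0,right)
state=p2 head=8 tape=111B11B0[B]   (p2,B)→(pH,0,left)
state=pH head=7 tape=111B11B[0]0
After 9 steps: state pH, head at 7, tape 111B11B00.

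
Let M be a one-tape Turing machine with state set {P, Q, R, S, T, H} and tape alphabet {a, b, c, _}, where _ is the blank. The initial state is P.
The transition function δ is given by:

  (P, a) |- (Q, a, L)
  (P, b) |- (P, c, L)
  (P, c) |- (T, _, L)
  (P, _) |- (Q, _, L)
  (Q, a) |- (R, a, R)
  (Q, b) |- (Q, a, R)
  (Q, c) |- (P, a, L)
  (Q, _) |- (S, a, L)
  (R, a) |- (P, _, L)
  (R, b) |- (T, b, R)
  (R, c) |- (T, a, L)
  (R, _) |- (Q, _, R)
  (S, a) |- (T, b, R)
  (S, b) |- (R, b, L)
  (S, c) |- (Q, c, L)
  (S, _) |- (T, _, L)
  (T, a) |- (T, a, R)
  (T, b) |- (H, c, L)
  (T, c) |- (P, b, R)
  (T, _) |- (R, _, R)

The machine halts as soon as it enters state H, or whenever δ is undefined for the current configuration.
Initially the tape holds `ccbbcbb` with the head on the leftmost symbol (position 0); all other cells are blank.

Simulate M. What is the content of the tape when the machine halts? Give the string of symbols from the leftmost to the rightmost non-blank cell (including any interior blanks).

a_abccbb

P | ___[c]cbbcbb   read c → write _, move L, go to T
T | __[_]_cbbcbb   read _ → write _, move R, go to R
R | ___[_]cbbcbb   read _ → write _, move R, go to Q
Q | ____[c]bbcbb   read c → write a, move L, go to P
P | ___[_]abbcbb   read _ → write _, move L, go to Q
Q | __[_]_abbcbb   read _ → write a, move L, go to S
S | _[_]a_abbcbb   read _ → write _, move L, go to T
T | [_]_a_abbcbb   read _ → write _, move R, go to R
R | _[_]a_abbcbb   read _ → write _, move R, go to Q
Q | __[a]_abbcbb   read a → write a, move R, go to R
R | __a[_]abbcbb   read _ → write _, move R, go to Q
Q | __a_[a]bbcbb   read a → write a, move R, go to R
R | __a_a[b]bcbb   read b → write b, move R, go to T
T | __a_ab[b]cbb   read b → write c, move L, go to H
H | __a_a[b]ccbb
The non-blank tape span at halt is a_abccbb.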